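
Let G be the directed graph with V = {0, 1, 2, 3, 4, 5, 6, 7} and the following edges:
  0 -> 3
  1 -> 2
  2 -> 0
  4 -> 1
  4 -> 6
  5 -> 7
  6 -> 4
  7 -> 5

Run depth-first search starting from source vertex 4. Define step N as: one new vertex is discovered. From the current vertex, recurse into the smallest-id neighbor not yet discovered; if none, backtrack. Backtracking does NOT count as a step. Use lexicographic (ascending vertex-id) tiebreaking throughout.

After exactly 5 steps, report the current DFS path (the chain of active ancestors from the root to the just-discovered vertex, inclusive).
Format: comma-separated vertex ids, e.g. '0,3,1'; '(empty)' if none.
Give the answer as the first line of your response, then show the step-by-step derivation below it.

4,1,2,0,3

step 1: discover 4; path=4; order=4
step 2: discover 1; path=4>1; order=4,1
step 3: discover 2; path=4>1>2; order=4,1,2
step 4: discover 0; path=4>1>2>0; order=4,1,2,0
step 5: discover 3; path=4>1>2>0>3; order=4,1,2,0,3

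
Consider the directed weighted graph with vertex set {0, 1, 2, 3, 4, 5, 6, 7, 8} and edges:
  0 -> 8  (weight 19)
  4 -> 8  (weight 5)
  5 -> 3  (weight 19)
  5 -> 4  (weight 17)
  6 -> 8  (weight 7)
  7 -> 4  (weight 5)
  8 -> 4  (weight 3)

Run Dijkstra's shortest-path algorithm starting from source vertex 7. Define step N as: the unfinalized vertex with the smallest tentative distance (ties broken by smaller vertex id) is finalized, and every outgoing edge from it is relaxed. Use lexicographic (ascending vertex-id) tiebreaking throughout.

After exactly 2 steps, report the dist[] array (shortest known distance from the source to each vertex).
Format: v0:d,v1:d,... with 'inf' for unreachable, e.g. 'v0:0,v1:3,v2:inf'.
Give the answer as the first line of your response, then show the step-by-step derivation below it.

v0:inf,v1:inf,v2:inf,v3:inf,v4:5,v5:inf,v6:inf,v7:0,v8:10

step 1: dist = v0:inf,v1:inf,v2:inf,v3:inf,v4:5,v5:inf,v6:inf,v7:0,v8:inf
step 2: dist = v0:inf,v1:inf,v2:inf,v3:inf,v4:5,v5:inf,v6:inf,v7:0,v8:10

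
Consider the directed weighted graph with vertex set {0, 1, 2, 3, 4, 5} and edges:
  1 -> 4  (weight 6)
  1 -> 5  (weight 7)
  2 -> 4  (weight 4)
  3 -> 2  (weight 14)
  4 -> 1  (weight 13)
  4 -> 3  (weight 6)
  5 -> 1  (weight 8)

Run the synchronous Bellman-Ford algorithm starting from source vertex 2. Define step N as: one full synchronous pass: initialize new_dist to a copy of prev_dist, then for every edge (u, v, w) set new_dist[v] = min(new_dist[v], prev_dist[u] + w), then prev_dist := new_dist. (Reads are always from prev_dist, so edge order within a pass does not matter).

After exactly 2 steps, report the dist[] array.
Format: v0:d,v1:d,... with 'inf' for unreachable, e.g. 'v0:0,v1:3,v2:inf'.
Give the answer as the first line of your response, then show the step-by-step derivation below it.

v0:inf,v1:17,v2:0,v3:10,v4:4,v5:inf

step 1: dist = v0:inf,v1:inf,v2:0,v3:inf,v4:4,v5:inf
step 2: dist = v0:inf,v1:17,v2:0,v3:10,v4:4,v5:inf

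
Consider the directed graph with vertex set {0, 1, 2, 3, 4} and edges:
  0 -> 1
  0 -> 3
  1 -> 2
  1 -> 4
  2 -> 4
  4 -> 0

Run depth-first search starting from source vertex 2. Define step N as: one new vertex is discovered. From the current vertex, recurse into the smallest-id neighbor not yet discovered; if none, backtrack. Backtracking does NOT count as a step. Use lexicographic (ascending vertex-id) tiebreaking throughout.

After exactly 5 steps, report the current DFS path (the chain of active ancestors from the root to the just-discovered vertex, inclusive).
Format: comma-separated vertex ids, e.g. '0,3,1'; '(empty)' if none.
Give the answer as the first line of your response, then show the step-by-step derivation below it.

2,4,0,3

step 1: discover 2; path=2; order=2
step 2: discover 4; path=2>4; order=2,4
step 3: discover 0; path=2>4>0; order=2,4,0
step 4: discover 1; path=2>4>0>1; order=2,4,0,1
step 5: discover 3; path=2>4>0>3; order=2,4,0,1,3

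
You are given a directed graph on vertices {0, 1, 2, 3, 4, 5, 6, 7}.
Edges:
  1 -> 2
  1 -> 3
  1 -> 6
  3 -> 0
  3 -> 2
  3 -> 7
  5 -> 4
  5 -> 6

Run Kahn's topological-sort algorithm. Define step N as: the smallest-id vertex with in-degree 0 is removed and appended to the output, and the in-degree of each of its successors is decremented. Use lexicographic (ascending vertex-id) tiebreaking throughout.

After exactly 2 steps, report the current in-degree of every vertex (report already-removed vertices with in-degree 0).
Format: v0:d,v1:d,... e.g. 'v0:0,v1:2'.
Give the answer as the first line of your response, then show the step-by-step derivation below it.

v0:0,v1:0,v2:0,v3:0,v4:1,v5:0,v6:1,v7:0

step 1: output 1; order=[1]; indeg=(1,0,1,0,1,0,1,1)
step 2: output 3; order=[1,3]; indeg=(0,0,0,0,1,0,1,0)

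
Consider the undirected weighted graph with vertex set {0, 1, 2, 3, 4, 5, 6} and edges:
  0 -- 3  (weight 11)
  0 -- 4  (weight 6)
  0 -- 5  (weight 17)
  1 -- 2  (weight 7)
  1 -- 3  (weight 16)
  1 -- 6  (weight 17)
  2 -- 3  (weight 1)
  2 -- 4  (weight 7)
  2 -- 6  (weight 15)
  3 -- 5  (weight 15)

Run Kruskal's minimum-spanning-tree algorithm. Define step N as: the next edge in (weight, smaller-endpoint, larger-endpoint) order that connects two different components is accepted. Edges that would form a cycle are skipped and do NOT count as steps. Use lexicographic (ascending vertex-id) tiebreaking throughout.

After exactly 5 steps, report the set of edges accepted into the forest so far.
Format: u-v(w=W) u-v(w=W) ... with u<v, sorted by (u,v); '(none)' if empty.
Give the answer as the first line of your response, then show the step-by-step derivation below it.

0-4(w=6) 1-2(w=7) 2-3(w=1) 2-4(w=7) 2-6(w=15)

step 1: add edge 2-3 (w=1); MST = {2-3(w=1)}
step 2: add edge 0-4 (w=6); MST = {0-4(w=6) 2-3(w=1)}
step 3: add edge 1-2 (w=7); MST = {0-4(w=6) 1-2(w=7) 2-3(w=1)}
step 4: add edge 2-4 (w=7); MST = {0-4(w=6) 1-2(w=7) 2-3(w=1) 2-4(w=7)}
step 5: add edge 2-6 (w=15); MST = {0-4(w=6) 1-2(w=7) 2-3(w=1) 2-4(w=7) 2-6(w=15)}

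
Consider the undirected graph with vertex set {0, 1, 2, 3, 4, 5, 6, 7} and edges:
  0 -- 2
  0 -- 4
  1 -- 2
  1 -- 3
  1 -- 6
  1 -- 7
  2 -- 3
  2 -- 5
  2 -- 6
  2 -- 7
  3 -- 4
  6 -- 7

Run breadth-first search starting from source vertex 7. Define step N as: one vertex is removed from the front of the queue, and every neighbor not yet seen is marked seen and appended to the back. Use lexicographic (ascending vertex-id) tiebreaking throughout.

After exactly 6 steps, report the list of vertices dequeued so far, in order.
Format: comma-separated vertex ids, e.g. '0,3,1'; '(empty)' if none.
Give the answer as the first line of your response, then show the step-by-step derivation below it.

7,1,2,6,3,0

step 1: dequeue 7; queue=[1,2,6]; order=7
step 2: dequeue 1; queue=[2,6,3]; order=7,1
step 3: dequeue 2; queue=[6,3,0,5]; order=7,1,2
step 4: dequeue 6; queue=[3,0,5]; order=7,1,2,6
step 5: dequeue 3; queue=[0,5,4]; order=7,1,2,6,3
step 6: dequeue 0; queue=[5,4]; order=7,1,2,6,3,0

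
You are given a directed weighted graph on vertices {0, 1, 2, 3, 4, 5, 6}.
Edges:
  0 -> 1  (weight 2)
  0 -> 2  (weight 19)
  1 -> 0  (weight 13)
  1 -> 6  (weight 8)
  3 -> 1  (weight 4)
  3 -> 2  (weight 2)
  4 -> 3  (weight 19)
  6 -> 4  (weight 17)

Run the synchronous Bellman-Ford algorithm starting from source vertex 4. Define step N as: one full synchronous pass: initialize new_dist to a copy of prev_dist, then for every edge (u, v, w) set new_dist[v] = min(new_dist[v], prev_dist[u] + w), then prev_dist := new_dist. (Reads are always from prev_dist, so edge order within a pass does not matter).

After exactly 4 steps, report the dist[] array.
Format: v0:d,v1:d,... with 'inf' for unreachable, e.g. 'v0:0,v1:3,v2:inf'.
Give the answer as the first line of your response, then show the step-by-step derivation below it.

v0:36,v1:23,v2:21,v3:19,v4:0,v5:inf,v6:31

step 1: dist = v0:inf,v1:inf,v2:inf,v3:19,v4:0,v5:inf,v6:inf
step 2: dist = v0:inf,v1:23,v2:21,v3:19,v4:0,v5:inf,v6:inf
step 3: dist = v0:36,v1:23,v2:21,v3:19,v4:0,v5:inf,v6:31
step 4: dist = v0:36,v1:23,v2:21,v3:19,v4:0,v5:inf,v6:31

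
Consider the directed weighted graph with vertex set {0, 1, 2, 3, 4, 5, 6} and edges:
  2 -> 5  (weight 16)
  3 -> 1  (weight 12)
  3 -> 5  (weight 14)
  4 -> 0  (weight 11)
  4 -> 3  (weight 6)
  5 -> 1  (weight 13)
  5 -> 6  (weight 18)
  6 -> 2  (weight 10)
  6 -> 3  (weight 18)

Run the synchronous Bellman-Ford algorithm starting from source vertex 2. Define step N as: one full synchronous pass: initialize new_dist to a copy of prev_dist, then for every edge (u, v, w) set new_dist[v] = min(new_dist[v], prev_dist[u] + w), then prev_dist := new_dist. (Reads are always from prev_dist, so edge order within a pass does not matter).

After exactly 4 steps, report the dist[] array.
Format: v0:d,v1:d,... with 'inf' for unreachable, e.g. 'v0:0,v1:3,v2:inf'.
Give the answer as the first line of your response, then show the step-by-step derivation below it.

v0:inf,v1:29,v2:0,v3:52,v4:inf,v5:16,v6:34

step 1: dist = v0:inf,v1:inf,v2:0,v3:inf,v4:inf,v5:16,v6:inf
step 2: dist = v0:inf,v1:29,v2:0,v3:inf,v4:inf,v5:16,v6:34
step 3: dist = v0:inf,v1:29,v2:0,v3:52,v4:inf,v5:16,v6:34
step 4: dist = v0:inf,v1:29,v2:0,v3:52,v4:inf,v5:16,v6:34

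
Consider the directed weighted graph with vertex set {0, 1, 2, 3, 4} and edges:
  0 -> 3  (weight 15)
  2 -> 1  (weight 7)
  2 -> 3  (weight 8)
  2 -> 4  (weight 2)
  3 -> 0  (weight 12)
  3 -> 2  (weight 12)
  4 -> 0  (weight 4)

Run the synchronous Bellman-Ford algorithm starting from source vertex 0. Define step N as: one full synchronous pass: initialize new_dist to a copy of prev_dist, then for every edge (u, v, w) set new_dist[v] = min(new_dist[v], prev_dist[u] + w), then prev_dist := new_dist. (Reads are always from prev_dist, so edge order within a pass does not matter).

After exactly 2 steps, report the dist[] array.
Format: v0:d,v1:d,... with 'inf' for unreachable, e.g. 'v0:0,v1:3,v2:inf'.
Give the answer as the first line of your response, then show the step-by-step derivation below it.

v0:0,v1:inf,v2:27,v3:15,v4:inf

step 1: dist = v0:0,v1:inf,v2:inf,v3:15,v4:inf
step 2: dist = v0:0,v1:inf,v2:27,v3:15,v4:inf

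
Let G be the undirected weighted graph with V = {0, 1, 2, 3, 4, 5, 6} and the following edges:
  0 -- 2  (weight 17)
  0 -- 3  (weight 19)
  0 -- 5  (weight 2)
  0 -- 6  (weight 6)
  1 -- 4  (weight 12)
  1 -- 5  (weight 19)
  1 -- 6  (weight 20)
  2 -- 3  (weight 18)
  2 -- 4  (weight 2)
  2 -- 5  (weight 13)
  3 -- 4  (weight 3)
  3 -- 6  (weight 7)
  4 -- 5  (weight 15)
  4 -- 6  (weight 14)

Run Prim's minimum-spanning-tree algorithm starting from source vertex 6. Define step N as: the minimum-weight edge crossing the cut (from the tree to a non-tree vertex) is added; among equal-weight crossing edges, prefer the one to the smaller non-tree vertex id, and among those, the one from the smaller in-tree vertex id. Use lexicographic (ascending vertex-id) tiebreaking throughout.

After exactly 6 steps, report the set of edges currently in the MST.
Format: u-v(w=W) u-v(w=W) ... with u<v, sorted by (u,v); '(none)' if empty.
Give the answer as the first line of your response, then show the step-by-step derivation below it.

0-5(w=2) 0-6(w=6) 1-4(w=12) 2-4(w=2) 3-4(w=3) 3-6(w=7)

step 1: add edge 0-6 (w=6); MST = {0-6(w=6)}
step 2: add edge 0-5 (w=2); MST = {0-5(w=2) 0-6(w=6)}
step 3: add edge 3-6 (w=7); MST = {0-5(w=2) 0-6(w=6) 3-6(w=7)}
step 4: add edge 3-4 (w=3); MST = {0-5(w=2) 0-6(w=6) 3-4(w=3) 3-6(w=7)}
step 5: add edge 2-4 (w=2); MST = {0-5(w=2) 0-6(w=6) 2-4(w=2) 3-4(w=3) 3-6(w=7)}
step 6: add edge 1-4 (w=12); MST = {0-5(w=2) 0-6(w=6) 1-4(w=12) 2-4(w=2) 3-4(w=3) 3-6(w=7)}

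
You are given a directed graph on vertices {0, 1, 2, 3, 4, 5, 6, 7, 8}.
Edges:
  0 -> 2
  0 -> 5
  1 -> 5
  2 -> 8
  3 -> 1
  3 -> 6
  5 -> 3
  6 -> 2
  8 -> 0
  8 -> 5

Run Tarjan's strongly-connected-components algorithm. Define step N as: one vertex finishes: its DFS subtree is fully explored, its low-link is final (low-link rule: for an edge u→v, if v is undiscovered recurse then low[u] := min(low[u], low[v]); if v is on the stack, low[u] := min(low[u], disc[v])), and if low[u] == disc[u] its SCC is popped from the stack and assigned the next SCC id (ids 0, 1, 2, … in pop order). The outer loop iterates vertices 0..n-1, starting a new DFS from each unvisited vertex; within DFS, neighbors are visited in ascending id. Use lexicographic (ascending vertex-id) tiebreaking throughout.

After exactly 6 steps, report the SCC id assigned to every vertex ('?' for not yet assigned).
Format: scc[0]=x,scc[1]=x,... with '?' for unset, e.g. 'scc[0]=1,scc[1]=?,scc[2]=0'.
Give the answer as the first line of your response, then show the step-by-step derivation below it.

scc[0]=?,scc[1]=?,scc[2]=?,scc[3]=?,scc[4]=?,scc[5]=?,scc[6]=?,scc[7]=?,scc[8]=?

step 1: low=(low[0]=0,low[1]=3,low[2]=1,low[3]=4,low[4]=?,low[5]=3,low[6]=?,low[7]=?,low[8]=0); scc=(scc[0]=?,scc[1]=?,scc[2]=?,scc[3]=?,scc[4]=?,scc[5]=?,scc[6]=?,scc[7]=?,scc[8]=?)
step 2: low=(low[0]=0,low[1]=3,low[2]=1,low[3]=3,low[4]=?,low[5]=3,low[6]=1,low[7]=?,low[8]=0); scc=(scc[0]=?,scc[1]=?,scc[2]=?,scc[3]=?,scc[4]=?,scc[5]=?,scc[6]=?,scc[7]=?,scc[8]=?)
step 3: low=(low[0]=0,low[1]=3,low[2]=1,low[3]=1,low[4]=?,low[5]=3,low[6]=1,low[7]=?,low[8]=0); scc=(scc[0]=?,scc[1]=?,scc[2]=?,scc[3]=?,scc[4]=?,scc[5]=?,scc[6]=?,scc[7]=?,scc[8]=?)
step 4: low=(low[0]=0,low[1]=3,low[2]=1,low[3]=1,low[4]=?,low[5]=1,low[6]=1,low[7]=?,low[8]=0); scc=(scc[0]=?,scc[1]=?,scc[2]=?,scc[3]=?,scc[4]=?,scc[5]=?,scc[6]=?,scc[7]=?,scc[8]=?)
step 5: low=(low[0]=0,low[1]=3,low[2]=1,low[3]=1,low[4]=?,low[5]=1,low[6]=1,low[7]=?,low[8]=0); scc=(scc[0]=?,scc[1]=?,scc[2]=?,scc[3]=?,scc[4]=?,scc[5]=?,scc[6]=?,scc[7]=?,scc[8]=?)
step 6: low=(low[0]=0,low[1]=3,low[2]=0,low[3]=1,low[4]=?,low[5]=1,low[6]=1,low[7]=?,low[8]=0); scc=(scc[0]=?,scc[1]=?,scc[2]=?,scc[3]=?,scc[4]=?,scc[5]=?,scc[6]=?,scc[7]=?,scc[8]=?)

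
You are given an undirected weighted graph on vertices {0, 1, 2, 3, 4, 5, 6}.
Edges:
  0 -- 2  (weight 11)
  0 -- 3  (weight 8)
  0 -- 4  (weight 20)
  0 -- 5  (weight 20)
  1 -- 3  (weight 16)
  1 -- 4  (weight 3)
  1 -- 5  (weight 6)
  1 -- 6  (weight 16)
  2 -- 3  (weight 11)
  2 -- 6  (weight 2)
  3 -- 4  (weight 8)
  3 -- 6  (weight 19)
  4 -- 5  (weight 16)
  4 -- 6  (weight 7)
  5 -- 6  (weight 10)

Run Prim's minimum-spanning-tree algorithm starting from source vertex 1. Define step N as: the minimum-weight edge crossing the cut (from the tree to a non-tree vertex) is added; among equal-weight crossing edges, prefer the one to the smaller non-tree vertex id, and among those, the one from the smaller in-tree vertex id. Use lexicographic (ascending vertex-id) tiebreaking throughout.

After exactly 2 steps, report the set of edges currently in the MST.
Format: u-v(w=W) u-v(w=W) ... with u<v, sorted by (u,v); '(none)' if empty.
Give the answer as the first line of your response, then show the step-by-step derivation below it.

1-4(w=3) 1-5(w=6)

step 1: add edge 1-4 (w=3); MST = {1-4(w=3)}
step 2: add edge 1-5 (w=6); MST = {1-4(w=3) 1-5(w=6)}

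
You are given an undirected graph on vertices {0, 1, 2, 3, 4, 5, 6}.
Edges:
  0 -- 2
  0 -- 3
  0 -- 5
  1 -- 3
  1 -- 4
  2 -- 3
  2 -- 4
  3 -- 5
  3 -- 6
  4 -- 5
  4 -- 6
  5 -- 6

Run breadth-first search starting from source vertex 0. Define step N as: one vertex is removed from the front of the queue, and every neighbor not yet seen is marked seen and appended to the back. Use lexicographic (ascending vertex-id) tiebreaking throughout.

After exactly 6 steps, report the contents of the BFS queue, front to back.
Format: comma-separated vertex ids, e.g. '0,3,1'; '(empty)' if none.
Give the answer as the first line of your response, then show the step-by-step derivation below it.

6

step 1: dequeue 0; queue=[2,3,5]; order=0
step 2: dequeue 2; queue=[3,5,4]; order=0,2
step 3: dequeue 3; queue=[5,4,1,6]; order=0,2,3
step 4: dequeue 5; queue=[4,1,6]; order=0,2,3,5
step 5: dequeue 4; queue=[1,6]; order=0,2,3,5,4
step 6: dequeue 1; queue=[6]; order=0,2,3,5,4,1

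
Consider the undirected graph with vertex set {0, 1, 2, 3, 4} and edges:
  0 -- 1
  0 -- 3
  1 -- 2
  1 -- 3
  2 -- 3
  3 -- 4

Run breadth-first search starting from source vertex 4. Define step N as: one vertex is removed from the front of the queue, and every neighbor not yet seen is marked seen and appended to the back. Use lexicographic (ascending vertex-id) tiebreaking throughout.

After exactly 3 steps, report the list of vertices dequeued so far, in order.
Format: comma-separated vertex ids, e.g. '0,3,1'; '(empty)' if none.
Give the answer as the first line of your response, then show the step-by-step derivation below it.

4,3,0

step 1: dequeue 4; queue=[3]; order=4
step 2: dequeue 3; queue=[0,1,2]; order=4,3
step 3: dequeue 0; queue=[1,2]; order=4,3,0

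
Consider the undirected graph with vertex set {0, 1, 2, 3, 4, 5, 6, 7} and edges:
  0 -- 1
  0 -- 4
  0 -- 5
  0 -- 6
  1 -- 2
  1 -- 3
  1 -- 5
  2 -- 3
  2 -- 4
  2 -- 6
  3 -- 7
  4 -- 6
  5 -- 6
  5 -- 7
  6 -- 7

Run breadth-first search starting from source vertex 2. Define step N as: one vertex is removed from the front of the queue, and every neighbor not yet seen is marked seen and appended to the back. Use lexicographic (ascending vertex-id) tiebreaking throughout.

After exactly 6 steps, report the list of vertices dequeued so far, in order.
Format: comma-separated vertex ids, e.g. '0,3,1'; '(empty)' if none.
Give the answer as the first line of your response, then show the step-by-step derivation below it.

2,1,3,4,6,0

step 1: dequeue 2; queue=[1,3,4,6]; order=2
step 2: dequeue 1; queue=[3,4,6,0,5]; order=2,1
step 3: dequeue 3; queue=[4,6,0,5,7]; order=2,1,3
step 4: dequeue 4; queue=[6,0,5,7]; order=2,1,3,4
step 5: dequeue 6; queue=[0,5,7]; order=2,1,3,4,6
step 6: dequeue 0; queue=[5,7]; order=2,1,3,4,6,0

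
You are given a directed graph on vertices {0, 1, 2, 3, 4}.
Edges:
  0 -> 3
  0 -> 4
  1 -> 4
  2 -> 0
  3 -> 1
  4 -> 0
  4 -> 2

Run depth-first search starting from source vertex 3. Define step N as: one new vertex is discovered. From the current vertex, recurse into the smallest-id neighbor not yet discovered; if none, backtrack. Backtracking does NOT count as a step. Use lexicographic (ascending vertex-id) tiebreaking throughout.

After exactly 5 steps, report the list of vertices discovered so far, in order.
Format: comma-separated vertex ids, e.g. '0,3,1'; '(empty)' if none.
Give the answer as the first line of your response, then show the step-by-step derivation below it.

3,1,4,0,2

step 1: discover 3; path=3; order=3
step 2: discover 1; path=3>1; order=3,1
step 3: discover 4; path=3>1>4; order=3,1,4
step 4: discover 0; path=3>1>4>0; order=3,1,4,0
step 5: discover 2; path=3>1>4>2; order=3,1,4,0,2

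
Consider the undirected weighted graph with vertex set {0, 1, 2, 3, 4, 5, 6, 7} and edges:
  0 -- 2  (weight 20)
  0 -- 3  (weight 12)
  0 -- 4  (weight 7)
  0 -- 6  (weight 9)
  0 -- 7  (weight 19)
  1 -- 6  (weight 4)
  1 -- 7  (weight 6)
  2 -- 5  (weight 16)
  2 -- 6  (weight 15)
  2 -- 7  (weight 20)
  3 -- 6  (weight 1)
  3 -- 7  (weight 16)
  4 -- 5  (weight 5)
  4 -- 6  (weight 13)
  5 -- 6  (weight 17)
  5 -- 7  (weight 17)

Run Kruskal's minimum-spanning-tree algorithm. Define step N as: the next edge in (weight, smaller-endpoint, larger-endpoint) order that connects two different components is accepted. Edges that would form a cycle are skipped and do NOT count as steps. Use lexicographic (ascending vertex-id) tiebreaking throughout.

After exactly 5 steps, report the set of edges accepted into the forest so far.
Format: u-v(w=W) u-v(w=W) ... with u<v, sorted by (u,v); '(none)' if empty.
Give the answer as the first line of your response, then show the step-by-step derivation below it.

0-4(w=7) 1-6(w=4) 1-7(w=6) 3-6(w=1) 4-5(w=5)

step 1: add edge 3-6 (w=1); MST = {3-6(w=1)}
step 2: add edge 1-6 (w=4); MST = {1-6(w=4) 3-6(w=1)}
step 3: add edge 4-5 (w=5); MST = {1-6(w=4) 3-6(w=1) 4-5(w=5)}
step 4: add edge 1-7 (w=6); MST = {1-6(w=4) 1-7(w=6) 3-6(w=1) 4-5(w=5)}
step 5: add edge 0-4 (w=7); MST = {0-4(w=7) 1-6(w=4) 1-7(w=6) 3-6(w=1) 4-5(w=5)}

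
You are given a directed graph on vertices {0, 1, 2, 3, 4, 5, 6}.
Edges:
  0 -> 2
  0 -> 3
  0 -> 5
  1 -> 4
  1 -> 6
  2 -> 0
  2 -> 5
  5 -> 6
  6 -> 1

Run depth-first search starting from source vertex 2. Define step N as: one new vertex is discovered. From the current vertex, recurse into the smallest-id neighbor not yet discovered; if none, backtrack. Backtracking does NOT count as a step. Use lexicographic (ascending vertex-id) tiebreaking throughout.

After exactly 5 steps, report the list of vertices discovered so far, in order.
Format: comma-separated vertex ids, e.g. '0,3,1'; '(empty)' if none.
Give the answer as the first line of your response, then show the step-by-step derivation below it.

2,0,3,5,6

step 1: discover 2; path=2; order=2
step 2: discover 0; path=2>0; order=2,0
step 3: discover 3; path=2>0>3; order=2,0,3
step 4: discover 5; path=2>0>5; order=2,0,3,5
step 5: discover 6; path=2>0>5>6; order=2,0,3,5,6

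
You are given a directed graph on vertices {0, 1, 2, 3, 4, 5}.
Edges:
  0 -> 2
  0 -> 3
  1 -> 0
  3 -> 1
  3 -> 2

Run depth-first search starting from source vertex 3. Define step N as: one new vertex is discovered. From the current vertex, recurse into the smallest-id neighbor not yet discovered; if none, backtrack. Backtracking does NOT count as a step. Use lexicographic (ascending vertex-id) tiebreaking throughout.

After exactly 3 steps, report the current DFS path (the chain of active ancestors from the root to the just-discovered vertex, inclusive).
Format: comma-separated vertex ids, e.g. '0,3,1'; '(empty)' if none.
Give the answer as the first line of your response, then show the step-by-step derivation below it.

3,1,0

step 1: discover 3; path=3; order=3
step 2: discover 1; path=3>1; order=3,1
step 3: discover 0; path=3>1>0; order=3,1,0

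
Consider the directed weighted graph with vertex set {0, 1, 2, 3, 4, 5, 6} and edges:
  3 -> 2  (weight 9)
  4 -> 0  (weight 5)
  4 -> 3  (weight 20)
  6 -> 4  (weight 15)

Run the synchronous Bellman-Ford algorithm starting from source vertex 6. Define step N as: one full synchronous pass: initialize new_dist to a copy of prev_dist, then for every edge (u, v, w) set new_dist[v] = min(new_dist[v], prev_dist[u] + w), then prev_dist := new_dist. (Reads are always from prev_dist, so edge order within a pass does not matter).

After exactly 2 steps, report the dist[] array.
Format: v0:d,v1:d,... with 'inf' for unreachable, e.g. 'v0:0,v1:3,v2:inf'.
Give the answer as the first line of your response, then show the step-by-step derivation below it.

v0:20,v1:inf,v2:inf,v3:35,v4:15,v5:inf,v6:0

step 1: dist = v0:inf,v1:inf,v2:inf,v3:inf,v4:15,v5:inf,v6:0
step 2: dist = v0:20,v1:inf,v2:inf,v3:35,v4:15,v5:inf,v6:0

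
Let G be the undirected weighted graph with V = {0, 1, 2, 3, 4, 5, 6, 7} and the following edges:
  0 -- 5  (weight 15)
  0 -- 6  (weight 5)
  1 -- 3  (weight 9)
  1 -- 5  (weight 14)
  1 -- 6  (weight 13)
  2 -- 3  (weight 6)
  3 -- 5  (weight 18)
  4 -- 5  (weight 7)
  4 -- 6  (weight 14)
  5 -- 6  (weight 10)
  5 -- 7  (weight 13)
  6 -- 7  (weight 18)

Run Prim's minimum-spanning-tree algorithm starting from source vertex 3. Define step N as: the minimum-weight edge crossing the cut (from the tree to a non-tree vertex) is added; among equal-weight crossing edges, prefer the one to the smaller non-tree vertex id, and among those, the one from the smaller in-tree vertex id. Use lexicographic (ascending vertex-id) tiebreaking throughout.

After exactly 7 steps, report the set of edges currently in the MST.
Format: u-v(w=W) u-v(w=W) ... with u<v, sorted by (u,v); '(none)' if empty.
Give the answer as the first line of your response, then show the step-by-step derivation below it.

0-6(w=5) 1-3(w=9) 1-6(w=13) 2-3(w=6) 4-5(w=7) 5-6(w=10) 5-7(w=13)

step 1: add edge 2-3 (w=6); MST = {2-3(w=6)}
step 2: add edge 1-3 (w=9); MST = {1-3(w=9) 2-3(w=6)}
step 3: add edge 1-6 (w=13); MST = {1-3(w=9) 1-6(w=13) 2-3(w=6)}
step 4: add edge 0-6 (w=5); MST = {0-6(w=5) 1-3(w=9) 1-6(w=13) 2-3(w=6)}
step 5: add edge 5-6 (w=10); MST = {0-6(w=5) 1-3(w=9) 1-6(w=13) 2-3(w=6) 5-6(w=10)}
step 6: add edge 4-5 (w=7); MST = {0-6(w=5) 1-3(w=9) 1-6(w=13) 2-3(w=6) 4-5(w=7) 5-6(w=10)}
step 7: add edge 5-7 (w=13); MST = {0-6(w=5) 1-3(w=9) 1-6(w=13) 2-3(w=6) 4-5(w=7) 5-6(w=10) 5-7(w=13)}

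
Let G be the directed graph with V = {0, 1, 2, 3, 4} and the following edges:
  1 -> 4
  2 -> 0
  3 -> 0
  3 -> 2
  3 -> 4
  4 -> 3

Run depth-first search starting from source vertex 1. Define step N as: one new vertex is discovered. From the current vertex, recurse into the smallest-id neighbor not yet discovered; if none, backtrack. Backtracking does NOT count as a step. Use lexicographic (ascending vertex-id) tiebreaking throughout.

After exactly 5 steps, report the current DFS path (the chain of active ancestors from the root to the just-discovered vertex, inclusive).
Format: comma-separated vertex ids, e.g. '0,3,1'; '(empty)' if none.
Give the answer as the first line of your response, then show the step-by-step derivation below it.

1,4,3,2

step 1: discover 1; path=1; order=1
step 2: discover 4; path=1>4; order=1,4
step 3: discover 3; path=1>4>3; order=1,4,3
step 4: discover 0; path=1>4>3>0; order=1,4,3,0
step 5: discover 2; path=1>4>3>2; order=1,4,3,0,2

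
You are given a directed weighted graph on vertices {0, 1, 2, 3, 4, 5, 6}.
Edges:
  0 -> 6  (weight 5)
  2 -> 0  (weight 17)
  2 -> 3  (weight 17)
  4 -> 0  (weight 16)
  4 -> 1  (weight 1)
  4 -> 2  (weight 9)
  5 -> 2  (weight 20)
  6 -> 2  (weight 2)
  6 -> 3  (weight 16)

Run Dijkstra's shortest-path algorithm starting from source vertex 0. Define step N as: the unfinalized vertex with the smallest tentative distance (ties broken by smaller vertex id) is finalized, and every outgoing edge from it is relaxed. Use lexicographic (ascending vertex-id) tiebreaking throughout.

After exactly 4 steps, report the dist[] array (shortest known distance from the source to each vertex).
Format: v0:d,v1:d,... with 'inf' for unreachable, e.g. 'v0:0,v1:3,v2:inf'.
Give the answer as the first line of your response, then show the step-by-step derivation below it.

v0:0,v1:inf,v2:7,v3:21,v4:inf,v5:inf,v6:5

step 1: dist = v0:0,v1:inf,v2:inf,v3:inf,v4:inf,v5:inf,v6:5
step 2: dist = v0:0,v1:inf,v2:7,v3:21,v4:inf,v5:inf,v6:5
step 3: dist = v0:0,v1:inf,v2:7,v3:21,v4:inf,v5:inf,v6:5
step 4: dist = v0:0,v1:inf,v2:7,v3:21,v4:inf,v5:inf,v6:5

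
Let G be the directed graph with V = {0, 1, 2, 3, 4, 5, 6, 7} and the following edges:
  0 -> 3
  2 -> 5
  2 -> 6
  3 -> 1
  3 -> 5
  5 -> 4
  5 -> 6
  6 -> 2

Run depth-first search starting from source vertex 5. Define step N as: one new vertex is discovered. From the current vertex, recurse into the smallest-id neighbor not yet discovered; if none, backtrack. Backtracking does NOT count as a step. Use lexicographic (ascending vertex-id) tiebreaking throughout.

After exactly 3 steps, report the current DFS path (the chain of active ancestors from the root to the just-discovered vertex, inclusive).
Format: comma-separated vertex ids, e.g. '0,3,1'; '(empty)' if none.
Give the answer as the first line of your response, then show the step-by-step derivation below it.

5,6

step 1: discover 5; path=5; order=5
step 2: discover 4; path=5>4; order=5,4
step 3: discover 6; path=5>6; order=5,4,6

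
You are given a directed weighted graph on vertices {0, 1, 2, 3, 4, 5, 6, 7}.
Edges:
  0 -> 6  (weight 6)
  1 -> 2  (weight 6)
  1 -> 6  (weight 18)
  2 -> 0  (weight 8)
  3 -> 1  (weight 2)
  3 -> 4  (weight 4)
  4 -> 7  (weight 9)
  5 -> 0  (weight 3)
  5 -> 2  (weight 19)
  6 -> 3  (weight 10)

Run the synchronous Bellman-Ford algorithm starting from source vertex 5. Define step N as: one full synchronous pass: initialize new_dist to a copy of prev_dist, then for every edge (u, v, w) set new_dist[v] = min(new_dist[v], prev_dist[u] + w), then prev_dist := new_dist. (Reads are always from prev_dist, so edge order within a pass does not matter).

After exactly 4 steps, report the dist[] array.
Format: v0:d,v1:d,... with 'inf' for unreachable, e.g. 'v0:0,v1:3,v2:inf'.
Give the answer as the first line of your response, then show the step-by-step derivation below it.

v0:3,v1:21,v2:19,v3:19,v4:23,v5:0,v6:9,v7:inf

step 1: dist = v0:3,v1:inf,v2:19,v3:inf,v4:inf,v5:0,v6:inf,v7:inf
step 2: dist = v0:3,v1:inf,v2:19,v3:inf,v4:inf,v5:0,v6:9,v7:inf
step 3: dist = v0:3,v1:inf,v2:19,v3:19,v4:inf,v5:0,v6:9,v7:inf
step 4: dist = v0:3,v1:21,v2:19,v3:19,v4:23,v5:0,v6:9,v7:inf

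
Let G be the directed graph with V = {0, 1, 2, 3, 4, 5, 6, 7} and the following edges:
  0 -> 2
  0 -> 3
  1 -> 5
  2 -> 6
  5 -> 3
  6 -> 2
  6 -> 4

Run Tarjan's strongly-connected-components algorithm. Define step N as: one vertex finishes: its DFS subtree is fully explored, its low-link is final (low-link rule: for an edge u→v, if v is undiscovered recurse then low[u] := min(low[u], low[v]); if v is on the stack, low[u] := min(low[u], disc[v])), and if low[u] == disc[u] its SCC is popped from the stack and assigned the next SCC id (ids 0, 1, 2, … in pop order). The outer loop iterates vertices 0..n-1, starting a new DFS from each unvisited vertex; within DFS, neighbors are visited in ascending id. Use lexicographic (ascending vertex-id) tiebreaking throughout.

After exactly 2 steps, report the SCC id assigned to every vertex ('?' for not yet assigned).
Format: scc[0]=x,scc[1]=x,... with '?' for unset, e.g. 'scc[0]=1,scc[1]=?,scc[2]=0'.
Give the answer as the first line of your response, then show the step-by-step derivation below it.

scc[0]=?,scc[1]=?,scc[2]=?,scc[3]=?,scc[4]=0,scc[5]=?,scc[6]=?,scc[7]=?

step 1: low=(low[0]=0,low[1]=?,low[2]=1,low[3]=?,low[4]=3,low[5]=?,low[6]=1,low[7]=?); scc=(scc[0]=?,scc[1]=?,scc[2]=?,scc[3]=?,scc[4]=0,scc[5]=?,scc[6]=?,scc[7]=?)
step 2: low=(low[0]=0,low[1]=?,low[2]=1,low[3]=?,low[4]=3,low[5]=?,low[6]=1,low[7]=?); scc=(scc[0]=?,scc[1]=?,scc[2]=?,scc[3]=?,scc[4]=0,scc[5]=?,scc[6]=?,scc[7]=?)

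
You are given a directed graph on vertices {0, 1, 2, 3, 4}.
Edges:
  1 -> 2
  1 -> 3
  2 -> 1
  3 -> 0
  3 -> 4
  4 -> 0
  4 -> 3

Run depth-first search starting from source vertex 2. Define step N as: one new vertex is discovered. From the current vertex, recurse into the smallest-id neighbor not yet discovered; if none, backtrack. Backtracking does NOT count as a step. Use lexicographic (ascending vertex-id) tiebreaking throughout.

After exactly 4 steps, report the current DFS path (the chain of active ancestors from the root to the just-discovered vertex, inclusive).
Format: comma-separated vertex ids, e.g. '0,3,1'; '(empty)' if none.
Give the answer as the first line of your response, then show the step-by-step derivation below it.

2,1,3,0

step 1: discover 2; path=2; order=2
step 2: discover 1; path=2>1; order=2,1
step 3: discover 3; path=2>1>3; order=2,1,3
step 4: discover 0; path=2>1>3>0; order=2,1,3,0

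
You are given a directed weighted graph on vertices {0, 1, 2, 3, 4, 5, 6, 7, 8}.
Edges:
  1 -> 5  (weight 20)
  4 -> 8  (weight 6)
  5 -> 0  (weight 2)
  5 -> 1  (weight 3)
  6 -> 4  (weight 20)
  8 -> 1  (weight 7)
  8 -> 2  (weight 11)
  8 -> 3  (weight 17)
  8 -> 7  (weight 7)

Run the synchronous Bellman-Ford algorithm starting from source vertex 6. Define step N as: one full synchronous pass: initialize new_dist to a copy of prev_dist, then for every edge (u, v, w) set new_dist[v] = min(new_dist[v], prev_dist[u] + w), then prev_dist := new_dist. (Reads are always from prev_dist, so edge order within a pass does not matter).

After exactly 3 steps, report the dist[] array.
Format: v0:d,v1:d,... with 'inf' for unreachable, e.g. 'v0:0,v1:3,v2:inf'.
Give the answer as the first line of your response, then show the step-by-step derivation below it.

v0:inf,v1:33,v2:37,v3:43,v4:20,v5:inf,v6:0,v7:33,v8:26

step 1: dist = v0:inf,v1:inf,v2:inf,v3:inf,v4:20,v5:inf,v6:0,v7:inf,v8:inf
step 2: dist = v0:inf,v1:inf,v2:inf,v3:inf,v4:20,v5:inf,v6:0,v7:inf,v8:26
step 3: dist = v0:inf,v1:33,v2:37,v3:43,v4:20,v5:inf,v6:0,v7:33,v8:26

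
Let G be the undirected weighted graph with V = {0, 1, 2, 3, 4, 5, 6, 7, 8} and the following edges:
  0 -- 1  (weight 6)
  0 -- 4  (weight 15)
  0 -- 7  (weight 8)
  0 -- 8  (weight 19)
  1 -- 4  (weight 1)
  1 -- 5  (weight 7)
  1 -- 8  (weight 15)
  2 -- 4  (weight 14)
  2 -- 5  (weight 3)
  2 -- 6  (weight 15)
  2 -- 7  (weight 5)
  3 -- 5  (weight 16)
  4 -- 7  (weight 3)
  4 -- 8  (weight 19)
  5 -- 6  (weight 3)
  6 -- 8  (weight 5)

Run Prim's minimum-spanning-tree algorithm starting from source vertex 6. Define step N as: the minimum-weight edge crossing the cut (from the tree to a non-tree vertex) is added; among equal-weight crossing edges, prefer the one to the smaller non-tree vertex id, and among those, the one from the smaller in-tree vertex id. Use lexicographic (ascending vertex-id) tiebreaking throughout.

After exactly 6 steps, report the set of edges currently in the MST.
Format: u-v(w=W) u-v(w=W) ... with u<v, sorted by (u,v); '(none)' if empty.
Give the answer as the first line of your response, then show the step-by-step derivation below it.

1-4(w=1) 2-5(w=3) 2-7(w=5) 4-7(w=3) 5-6(w=3) 6-8(w=5)

step 1: add edge 5-6 (w=3); MST = {5-6(w=3)}
step 2: add edge 2-5 (w=3); MST = {2-5(w=3) 5-6(w=3)}
step 3: add edge 2-7 (w=5); MST = {2-5(w=3) 2-7(w=5) 5-6(w=3)}
step 4: add edge 4-7 (w=3); MST = {2-5(w=3) 2-7(w=5) 4-7(w=3) 5-6(w=3)}
step 5: add edge 1-4 (w=1); MST = {1-4(w=1) 2-5(w=3) 2-7(w=5) 4-7(w=3) 5-6(w=3)}
step 6: add edge 6-8 (w=5); MST = {1-4(w=1) 2-5(w=3) 2-7(w=5) 4-7(w=3) 5-6(w=3) 6-8(w=5)}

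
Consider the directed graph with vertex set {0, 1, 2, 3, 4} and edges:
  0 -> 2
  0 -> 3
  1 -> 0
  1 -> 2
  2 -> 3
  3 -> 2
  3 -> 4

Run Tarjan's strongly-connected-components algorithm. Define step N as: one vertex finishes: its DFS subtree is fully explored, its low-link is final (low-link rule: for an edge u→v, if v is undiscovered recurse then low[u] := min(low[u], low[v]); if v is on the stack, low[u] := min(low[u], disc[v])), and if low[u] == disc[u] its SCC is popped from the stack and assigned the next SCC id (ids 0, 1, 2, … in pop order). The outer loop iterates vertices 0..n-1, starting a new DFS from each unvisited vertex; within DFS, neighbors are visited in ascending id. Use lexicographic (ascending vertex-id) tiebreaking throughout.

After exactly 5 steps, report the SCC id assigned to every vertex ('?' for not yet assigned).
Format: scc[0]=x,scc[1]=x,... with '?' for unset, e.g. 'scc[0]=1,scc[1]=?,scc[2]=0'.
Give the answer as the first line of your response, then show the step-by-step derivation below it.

scc[0]=2,scc[1]=3,scc[2]=1,scc[3]=1,scc[4]=0

step 1: low=(low[0]=0,low[1]=?,low[2]=1,low[3]=1,low[4]=3); scc=(scc[0]=?,scc[1]=?,scc[2]=?,scc[3]=?,scc[4]=0)
step 2: low=(low[0]=0,low[1]=?,low[2]=1,low[3]=1,low[4]=3); scc=(scc[0]=?,scc[1]=?,scc[2]=?,scc[3]=?,scc[4]=0)
step 3: low=(low[0]=0,low[1]=?,low[2]=1,low[3]=1,low[4]=3); scc=(scc[0]=?,scc[1]=?,scc[2]=1,scc[3]=1,scc[4]=0)
step 4: low=(low[0]=0,low[1]=?,low[2]=1,low[3]=1,low[4]=3); scc=(scc[0]=2,scc[1]=?,scc[2]=1,scc[3]=1,scc[4]=0)
step 5: low=(low[0]=0,low[1]=4,low[2]=1,low[3]=1,low[4]=3); scc=(scc[0]=2,scc[1]=3,scc[2]=1,scc[3]=1,scc[4]=0)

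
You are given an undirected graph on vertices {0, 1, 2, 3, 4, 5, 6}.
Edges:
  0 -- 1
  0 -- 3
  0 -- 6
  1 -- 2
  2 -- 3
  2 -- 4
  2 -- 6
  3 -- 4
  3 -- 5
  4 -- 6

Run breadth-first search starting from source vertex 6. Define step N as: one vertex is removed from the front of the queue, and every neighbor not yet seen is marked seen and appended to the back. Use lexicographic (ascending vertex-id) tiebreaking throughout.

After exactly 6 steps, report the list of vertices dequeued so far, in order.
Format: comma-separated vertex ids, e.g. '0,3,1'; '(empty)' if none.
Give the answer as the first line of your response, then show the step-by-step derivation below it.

6,0,2,4,1,3

step 1: dequeue 6; queue=[0,2,4]; order=6
step 2: dequeue 0; queue=[2,4,1,3]; order=6,0
step 3: dequeue 2; queue=[4,1,3]; order=6,0,2
step 4: dequeue 4; queue=[1,3]; order=6,0,2,4
step 5: dequeue 1; queue=[3]; order=6,0,2,4,1
step 6: dequeue 3; queue=[5]; order=6,0,2,4,1,3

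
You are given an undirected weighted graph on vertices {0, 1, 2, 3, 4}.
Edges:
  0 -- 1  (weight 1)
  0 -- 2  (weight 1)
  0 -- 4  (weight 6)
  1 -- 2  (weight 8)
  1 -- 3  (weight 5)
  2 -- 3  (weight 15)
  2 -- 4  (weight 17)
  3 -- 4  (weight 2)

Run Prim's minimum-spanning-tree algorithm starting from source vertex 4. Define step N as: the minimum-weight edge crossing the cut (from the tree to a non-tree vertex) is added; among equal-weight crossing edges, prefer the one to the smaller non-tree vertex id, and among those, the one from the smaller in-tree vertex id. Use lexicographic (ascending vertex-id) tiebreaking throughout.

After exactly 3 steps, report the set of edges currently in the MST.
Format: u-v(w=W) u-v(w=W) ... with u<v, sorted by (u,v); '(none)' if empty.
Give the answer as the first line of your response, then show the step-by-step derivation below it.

0-1(w=1) 1-3(w=5) 3-4(w=2)

step 1: add edge 3-4 (w=2); MST = {3-4(w=2)}
step 2: add edge 1-3 (w=5); MST = {1-3(w=5) 3-4(w=2)}
step 3: add edge 0-1 (w=1); MST = {0-1(w=1) 1-3(w=5) 3-4(w=2)}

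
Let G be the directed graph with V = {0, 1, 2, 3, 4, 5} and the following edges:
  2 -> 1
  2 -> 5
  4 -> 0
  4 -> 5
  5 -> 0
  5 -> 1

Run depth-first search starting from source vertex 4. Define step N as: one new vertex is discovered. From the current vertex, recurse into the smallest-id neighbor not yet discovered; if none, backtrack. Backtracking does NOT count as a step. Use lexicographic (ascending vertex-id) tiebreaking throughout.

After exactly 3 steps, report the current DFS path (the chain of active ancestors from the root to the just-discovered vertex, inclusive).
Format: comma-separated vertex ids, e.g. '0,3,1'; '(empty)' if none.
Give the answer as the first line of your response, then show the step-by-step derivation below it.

4,5

step 1: discover 4; path=4; order=4
step 2: discover 0; path=4>0; order=4,0
step 3: discover 5; path=4>5; order=4,0,5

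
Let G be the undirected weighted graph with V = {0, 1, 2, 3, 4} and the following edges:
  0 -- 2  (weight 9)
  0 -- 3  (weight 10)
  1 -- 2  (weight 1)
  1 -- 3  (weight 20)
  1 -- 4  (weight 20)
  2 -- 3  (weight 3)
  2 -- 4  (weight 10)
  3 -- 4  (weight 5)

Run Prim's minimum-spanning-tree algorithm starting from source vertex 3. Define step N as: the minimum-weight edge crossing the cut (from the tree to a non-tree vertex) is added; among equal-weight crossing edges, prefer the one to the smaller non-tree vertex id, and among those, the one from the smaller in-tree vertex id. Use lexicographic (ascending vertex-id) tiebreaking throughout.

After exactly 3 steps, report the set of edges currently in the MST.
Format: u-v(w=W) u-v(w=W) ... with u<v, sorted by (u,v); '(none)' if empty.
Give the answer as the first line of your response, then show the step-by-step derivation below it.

1-2(w=1) 2-3(w=3) 3-4(w=5)

step 1: add edge 2-3 (w=3); MST = {2-3(w=3)}
step 2: add edge 1-2 (w=1); MST = {1-2(w=1) 2-3(w=3)}
step 3: add edge 3-4 (w=5); MST = {1-2(w=1) 2-3(w=3) 3-4(w=5)}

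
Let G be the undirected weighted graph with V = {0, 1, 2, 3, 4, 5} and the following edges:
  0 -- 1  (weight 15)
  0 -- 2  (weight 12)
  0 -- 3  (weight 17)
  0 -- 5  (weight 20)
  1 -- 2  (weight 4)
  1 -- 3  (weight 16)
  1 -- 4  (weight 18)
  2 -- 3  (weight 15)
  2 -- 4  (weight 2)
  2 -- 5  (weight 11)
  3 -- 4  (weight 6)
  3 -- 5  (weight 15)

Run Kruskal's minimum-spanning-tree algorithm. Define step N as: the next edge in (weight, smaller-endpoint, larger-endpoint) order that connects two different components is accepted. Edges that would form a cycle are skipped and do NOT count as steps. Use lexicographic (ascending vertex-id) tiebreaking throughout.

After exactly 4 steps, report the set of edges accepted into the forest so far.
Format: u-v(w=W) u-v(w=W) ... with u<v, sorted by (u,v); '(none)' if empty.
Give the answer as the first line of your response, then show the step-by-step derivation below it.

1-2(w=4) 2-4(w=2) 2-5(w=11) 3-4(w=6)

step 1: add edge 2-4 (w=2); MST = {2-4(w=2)}
step 2: add edge 1-2 (w=4); MST = {1-2(w=4) 2-4(w=2)}
step 3: add edge 3-4 (w=6); MST = {1-2(w=4) 2-4(w=2) 3-4(w=6)}
step 4: add edge 2-5 (w=11); MST = {1-2(w=4) 2-4(w=2) 2-5(w=11) 3-4(w=6)}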